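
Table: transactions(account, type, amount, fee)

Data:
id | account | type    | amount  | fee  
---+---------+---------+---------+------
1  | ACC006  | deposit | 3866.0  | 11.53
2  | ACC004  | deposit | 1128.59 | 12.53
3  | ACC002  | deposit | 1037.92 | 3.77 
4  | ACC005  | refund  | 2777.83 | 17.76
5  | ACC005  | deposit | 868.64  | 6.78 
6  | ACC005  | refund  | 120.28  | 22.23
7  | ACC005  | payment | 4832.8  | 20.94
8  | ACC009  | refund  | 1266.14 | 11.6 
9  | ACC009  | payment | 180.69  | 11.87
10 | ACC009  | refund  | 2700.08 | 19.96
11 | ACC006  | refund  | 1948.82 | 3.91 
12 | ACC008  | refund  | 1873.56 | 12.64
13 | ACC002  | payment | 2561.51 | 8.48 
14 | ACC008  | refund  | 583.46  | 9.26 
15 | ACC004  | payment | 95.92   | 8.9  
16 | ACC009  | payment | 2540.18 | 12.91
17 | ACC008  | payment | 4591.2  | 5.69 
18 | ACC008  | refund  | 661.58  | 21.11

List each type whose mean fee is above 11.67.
SELECT type, AVG(fee)
FROM transactions
GROUP BY type
HAVING AVG(fee) > 11.67

Result:
  refund: avg=14.81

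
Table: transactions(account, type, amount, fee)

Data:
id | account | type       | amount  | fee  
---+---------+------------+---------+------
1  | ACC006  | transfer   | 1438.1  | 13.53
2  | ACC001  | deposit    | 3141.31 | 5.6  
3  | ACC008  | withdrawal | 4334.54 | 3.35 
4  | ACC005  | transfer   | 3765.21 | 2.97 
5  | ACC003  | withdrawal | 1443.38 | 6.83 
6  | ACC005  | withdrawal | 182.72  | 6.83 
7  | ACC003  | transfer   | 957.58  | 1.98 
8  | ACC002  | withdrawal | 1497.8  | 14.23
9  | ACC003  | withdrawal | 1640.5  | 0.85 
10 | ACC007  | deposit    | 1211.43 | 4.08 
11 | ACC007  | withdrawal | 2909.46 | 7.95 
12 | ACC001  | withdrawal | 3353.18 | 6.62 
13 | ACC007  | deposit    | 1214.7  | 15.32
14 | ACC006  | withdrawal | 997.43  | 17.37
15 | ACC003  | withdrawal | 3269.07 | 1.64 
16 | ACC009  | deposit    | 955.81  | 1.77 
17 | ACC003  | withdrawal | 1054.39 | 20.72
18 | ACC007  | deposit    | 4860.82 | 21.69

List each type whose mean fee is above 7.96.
SELECT type, AVG(fee)
FROM transactions
GROUP BY type
HAVING AVG(fee) > 7.96

Result:
  deposit: avg=9.69
  withdrawal: avg=8.64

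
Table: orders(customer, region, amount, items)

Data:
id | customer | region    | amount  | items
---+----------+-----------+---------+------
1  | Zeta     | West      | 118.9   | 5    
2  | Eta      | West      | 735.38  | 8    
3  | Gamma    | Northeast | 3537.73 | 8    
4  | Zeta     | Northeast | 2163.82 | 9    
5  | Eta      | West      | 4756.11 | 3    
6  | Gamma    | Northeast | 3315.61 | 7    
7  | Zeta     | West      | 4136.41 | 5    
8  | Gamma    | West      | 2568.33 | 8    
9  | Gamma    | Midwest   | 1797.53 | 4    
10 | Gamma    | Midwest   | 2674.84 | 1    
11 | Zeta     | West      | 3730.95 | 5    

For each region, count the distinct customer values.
SELECT region, COUNT(DISTINCT customer)
FROM orders
GROUP BY region

Result:
  Midwest: 1 distinct
  Northeast: 2 distinct
  West: 3 distinct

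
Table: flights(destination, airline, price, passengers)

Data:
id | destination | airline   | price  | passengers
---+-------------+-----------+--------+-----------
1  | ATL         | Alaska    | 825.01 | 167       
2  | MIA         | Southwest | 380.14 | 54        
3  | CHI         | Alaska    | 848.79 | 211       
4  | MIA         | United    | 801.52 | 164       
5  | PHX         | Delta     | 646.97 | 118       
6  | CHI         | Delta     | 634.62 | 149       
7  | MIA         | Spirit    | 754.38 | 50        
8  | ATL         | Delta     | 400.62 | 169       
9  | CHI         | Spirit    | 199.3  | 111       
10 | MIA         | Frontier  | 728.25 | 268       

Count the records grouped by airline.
SELECT airline, COUNT(*) as count
FROM flights
GROUP BY airline

Result:
  Alaska: 2
  Delta: 3
  Frontier: 1
  Southwest: 1
  Spirit: 2
  United: 1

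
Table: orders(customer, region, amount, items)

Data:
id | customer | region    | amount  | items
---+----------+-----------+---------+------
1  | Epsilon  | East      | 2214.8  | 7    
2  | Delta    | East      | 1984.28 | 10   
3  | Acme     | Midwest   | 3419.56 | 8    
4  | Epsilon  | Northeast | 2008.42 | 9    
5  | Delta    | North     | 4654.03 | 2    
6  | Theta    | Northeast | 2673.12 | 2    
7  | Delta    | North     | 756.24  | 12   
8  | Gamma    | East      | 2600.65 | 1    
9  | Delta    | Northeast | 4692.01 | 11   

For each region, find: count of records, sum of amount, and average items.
SELECT region,
       COUNT(*) as cnt,
       SUM(amount) as total_amount,
       AVG(items) as avg_items
FROM orders
GROUP BY region

Result:
  East: 3 records, 6799.73 total amount, 6.00 avg items
  Midwest: 1 records, 3419.56 total amount, 8.00 avg items
  North: 2 records, 5410.27 total amount, 7.00 avg items
  Northeast: 3 records, 9373.55 total amount, 7.33 avg items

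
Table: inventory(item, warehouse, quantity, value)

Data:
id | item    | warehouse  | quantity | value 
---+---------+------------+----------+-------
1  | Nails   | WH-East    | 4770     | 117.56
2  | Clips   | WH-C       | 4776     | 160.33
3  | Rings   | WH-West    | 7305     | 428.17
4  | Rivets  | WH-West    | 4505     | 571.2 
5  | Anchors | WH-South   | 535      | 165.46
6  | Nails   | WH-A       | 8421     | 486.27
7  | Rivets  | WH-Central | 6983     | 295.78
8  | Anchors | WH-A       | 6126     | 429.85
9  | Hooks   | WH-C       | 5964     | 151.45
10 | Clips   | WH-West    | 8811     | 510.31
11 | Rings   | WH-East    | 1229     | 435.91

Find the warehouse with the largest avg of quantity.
SELECT warehouse, AVG(quantity) as val
FROM inventory
GROUP BY warehouse
ORDER BY val DESC
LIMIT 1

Result: WH-A with avg(quantity) = 7273.50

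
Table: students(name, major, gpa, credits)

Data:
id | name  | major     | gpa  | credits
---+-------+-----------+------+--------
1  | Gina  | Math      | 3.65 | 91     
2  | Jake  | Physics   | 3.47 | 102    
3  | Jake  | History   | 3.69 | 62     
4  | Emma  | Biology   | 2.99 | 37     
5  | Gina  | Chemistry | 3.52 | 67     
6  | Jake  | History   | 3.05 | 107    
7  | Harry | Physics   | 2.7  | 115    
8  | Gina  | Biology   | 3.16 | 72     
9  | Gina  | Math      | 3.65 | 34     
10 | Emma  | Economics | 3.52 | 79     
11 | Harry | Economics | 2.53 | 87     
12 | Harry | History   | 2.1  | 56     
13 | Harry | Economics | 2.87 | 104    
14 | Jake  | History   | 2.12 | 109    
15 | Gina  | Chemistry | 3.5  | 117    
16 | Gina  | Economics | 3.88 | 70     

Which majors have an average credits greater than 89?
SELECT major, AVG(credits)
FROM students
GROUP BY major
HAVING AVG(credits) > 89

Result:
  Chemistry: avg=92.00
  Physics: avg=108.50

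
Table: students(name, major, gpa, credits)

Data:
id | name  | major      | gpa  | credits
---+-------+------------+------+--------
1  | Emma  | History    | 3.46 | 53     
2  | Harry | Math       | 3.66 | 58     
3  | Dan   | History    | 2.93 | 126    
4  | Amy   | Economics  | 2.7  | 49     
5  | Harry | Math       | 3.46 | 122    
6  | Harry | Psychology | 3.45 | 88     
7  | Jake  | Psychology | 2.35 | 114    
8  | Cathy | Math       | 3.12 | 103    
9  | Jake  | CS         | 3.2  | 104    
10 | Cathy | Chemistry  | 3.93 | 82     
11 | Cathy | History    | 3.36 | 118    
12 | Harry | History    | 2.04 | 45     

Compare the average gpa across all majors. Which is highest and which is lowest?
SELECT major, AVG(gpa)
FROM students
GROUP BY major
ORDER BY AVG(gpa)

All groups:
  Economics: 2.70
  Psychology: 2.90
  History: 2.95
  CS: 3.20
  Math: 3.41
  Chemistry: 3.93

Highest: Chemistry (3.93)
Lowest: Economics (2.70)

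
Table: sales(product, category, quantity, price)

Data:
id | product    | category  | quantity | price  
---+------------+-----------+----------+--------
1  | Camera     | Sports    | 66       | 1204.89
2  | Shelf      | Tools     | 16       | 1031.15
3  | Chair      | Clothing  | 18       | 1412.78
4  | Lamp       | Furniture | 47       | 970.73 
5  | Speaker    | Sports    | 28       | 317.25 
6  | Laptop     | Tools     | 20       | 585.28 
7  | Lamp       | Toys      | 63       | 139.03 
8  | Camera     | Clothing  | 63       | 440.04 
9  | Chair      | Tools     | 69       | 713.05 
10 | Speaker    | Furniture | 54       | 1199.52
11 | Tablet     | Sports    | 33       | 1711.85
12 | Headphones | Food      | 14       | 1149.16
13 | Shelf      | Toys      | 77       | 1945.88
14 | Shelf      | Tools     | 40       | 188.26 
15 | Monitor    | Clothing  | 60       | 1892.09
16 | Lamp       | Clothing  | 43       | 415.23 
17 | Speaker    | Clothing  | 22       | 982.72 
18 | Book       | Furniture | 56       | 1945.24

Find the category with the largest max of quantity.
SELECT category, MAX(quantity) as val
FROM sales
GROUP BY category
ORDER BY val DESC
LIMIT 1

Result: Toys with max(quantity) = 77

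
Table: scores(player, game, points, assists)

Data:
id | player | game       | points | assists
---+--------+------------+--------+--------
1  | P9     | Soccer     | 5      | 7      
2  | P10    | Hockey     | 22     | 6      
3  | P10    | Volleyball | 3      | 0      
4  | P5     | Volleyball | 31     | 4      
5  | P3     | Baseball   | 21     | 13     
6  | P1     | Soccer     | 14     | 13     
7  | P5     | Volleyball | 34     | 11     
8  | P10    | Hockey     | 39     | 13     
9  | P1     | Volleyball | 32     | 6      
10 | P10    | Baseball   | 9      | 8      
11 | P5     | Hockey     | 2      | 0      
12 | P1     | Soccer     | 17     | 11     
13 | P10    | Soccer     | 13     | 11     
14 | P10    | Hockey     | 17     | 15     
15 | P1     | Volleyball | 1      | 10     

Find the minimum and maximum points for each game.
SELECT game, MIN(points), MAX(points)
FROM scores
GROUP BY game

Result:
  Baseball: min=9, max=21
  Hockey: min=2, max=39
  Soccer: min=5, max=17
  Volleyball: min=1, max=34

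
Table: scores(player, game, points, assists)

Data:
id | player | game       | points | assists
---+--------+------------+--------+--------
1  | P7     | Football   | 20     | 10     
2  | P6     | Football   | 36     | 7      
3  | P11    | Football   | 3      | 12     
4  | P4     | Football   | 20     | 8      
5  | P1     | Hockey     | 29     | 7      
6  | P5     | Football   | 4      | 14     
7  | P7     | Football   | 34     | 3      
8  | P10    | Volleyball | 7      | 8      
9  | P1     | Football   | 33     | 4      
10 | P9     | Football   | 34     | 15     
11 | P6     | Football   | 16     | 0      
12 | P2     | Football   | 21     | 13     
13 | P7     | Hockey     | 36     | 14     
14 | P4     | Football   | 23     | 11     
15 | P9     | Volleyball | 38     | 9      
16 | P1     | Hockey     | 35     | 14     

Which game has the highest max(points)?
SELECT game, MAX(points) as val
FROM scores
GROUP BY game
ORDER BY val DESC
LIMIT 1

Result: Volleyball with max(points) = 38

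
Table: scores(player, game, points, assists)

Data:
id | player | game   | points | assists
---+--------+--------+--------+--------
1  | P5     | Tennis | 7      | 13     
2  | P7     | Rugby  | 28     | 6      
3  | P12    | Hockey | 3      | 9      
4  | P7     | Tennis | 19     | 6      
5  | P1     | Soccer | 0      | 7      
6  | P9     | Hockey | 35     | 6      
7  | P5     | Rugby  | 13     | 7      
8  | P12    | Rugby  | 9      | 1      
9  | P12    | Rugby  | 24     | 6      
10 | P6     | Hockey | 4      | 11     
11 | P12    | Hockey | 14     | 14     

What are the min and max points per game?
SELECT game, MIN(points), MAX(points)
FROM scores
GROUP BY game

Result:
  Hockey: min=3, max=35
  Rugby: min=9, max=28
  Soccer: min=0, max=0
  Tennis: min=7, max=19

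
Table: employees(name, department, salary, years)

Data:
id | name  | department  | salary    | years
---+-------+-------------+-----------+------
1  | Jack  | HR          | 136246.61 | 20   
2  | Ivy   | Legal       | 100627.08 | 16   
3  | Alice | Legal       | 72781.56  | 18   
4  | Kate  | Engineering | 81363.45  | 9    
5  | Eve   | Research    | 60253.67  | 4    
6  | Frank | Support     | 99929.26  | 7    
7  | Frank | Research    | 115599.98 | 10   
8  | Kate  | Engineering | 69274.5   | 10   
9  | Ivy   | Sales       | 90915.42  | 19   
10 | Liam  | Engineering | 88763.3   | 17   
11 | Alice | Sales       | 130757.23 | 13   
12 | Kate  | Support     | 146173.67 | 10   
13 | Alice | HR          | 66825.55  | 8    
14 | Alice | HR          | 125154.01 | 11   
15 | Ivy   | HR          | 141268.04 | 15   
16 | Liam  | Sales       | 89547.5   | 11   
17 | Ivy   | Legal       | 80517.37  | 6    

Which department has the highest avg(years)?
SELECT department, AVG(years) as val
FROM employees
GROUP BY department
ORDER BY val DESC
LIMIT 1

Result: Sales with avg(years) = 14.33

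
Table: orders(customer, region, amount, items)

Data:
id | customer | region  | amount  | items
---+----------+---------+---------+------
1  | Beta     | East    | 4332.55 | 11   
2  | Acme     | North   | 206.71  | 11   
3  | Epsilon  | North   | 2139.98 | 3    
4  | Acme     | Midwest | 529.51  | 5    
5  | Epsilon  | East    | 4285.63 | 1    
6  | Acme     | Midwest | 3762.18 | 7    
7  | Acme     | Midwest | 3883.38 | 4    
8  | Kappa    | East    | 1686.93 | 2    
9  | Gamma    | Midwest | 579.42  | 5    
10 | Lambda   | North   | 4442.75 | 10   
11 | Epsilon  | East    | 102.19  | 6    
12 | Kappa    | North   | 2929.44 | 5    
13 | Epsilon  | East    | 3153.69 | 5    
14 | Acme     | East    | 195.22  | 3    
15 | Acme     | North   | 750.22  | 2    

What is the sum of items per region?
SELECT region, SUM(items) as result
FROM orders
GROUP BY region

Result:
  East: 28
  Midwest: 21
  North: 31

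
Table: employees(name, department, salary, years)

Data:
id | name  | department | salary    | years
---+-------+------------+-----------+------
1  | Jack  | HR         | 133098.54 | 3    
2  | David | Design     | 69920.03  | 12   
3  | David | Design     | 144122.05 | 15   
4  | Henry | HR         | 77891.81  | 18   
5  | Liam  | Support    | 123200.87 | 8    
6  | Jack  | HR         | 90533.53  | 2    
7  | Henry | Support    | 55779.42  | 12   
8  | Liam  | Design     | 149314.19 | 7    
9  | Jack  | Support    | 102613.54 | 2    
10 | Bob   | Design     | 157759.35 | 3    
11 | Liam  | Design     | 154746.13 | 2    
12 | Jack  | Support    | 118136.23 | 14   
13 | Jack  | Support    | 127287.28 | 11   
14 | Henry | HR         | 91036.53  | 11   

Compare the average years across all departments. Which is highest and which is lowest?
SELECT department, AVG(years)
FROM employees
GROUP BY department
ORDER BY AVG(years)

All groups:
  Design: 7.80
  HR: 8.50
  Support: 9.40

Highest: Support (9.40)
Lowest: Design (7.80)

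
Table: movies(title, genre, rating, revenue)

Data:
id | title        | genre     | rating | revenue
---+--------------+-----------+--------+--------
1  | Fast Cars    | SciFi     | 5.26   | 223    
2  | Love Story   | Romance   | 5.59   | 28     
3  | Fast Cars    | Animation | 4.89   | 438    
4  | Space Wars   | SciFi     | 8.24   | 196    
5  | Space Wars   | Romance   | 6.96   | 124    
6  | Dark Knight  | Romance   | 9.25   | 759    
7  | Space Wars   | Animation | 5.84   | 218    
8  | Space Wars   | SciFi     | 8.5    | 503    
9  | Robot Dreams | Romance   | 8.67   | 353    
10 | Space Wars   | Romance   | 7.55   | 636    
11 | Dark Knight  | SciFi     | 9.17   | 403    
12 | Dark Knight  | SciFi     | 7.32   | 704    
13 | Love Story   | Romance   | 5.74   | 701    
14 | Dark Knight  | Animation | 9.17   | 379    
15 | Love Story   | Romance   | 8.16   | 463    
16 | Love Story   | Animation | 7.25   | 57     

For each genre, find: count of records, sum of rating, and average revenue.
SELECT genre,
       COUNT(*) as cnt,
       SUM(rating) as total_rating,
       AVG(revenue) as avg_revenue
FROM movies
GROUP BY genre

Result:
  Animation: 4 records, 27.15 total rating, 273.00 avg revenue
  Romance: 7 records, 51.92 total rating, 437.71 avg revenue
  SciFi: 5 records, 38.49 total rating, 405.80 avg revenue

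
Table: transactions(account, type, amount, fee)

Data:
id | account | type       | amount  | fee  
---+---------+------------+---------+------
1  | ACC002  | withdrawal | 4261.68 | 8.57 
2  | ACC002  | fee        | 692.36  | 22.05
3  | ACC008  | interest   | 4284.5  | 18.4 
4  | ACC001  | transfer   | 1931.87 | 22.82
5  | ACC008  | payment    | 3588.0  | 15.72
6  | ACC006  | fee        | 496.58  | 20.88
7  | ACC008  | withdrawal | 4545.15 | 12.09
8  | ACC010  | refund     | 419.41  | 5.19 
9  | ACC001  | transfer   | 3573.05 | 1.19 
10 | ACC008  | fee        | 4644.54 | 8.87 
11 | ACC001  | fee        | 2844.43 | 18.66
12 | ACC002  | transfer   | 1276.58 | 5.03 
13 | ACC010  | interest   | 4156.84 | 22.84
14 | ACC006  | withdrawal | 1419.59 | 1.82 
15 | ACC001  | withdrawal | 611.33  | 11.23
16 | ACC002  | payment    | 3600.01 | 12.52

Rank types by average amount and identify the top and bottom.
SELECT type, AVG(amount)
FROM transactions
GROUP BY type
ORDER BY AVG(amount)

All groups:
  refund: 419.41
  fee: 2169.48
  transfer: 2260.50
  withdrawal: 2709.44
  payment: 3594.01
  interest: 4220.67

Highest: interest (4220.67)
Lowest: refund (419.41)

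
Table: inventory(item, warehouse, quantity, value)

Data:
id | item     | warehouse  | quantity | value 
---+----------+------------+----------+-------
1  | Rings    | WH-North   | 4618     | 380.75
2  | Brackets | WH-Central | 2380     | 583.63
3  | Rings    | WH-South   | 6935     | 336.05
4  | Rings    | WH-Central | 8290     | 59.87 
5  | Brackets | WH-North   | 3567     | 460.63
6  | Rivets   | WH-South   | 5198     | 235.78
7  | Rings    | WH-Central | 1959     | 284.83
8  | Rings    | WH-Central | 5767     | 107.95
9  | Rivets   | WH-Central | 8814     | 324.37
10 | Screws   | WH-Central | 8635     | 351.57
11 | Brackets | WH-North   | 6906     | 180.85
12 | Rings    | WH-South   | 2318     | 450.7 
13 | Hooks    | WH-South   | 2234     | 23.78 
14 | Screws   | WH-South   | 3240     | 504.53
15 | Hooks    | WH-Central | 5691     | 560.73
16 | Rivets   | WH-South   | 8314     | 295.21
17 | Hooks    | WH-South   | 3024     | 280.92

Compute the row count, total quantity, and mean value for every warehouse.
SELECT warehouse,
       COUNT(*) as cnt,
       SUM(quantity) as total_quantity,
       AVG(value) as avg_value
FROM inventory
GROUP BY warehouse

Result:
  WH-Central: 7 records, 41536 total quantity, 324.71 avg value
  WH-North: 3 records, 15091 total quantity, 340.74 avg value
  WH-South: 7 records, 31263 total quantity, 303.85 avg value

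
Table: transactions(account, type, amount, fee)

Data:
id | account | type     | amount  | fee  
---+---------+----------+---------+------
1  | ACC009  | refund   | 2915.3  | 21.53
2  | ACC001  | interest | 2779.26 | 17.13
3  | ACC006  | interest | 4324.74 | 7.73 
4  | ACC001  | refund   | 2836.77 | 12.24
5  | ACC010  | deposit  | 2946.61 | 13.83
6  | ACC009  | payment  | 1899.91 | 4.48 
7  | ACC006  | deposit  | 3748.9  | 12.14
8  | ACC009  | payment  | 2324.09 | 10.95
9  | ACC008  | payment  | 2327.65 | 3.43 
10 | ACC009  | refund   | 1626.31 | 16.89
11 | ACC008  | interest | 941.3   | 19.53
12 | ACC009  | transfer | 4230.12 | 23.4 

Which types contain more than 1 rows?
SELECT type, COUNT(*) as cnt
FROM transactions
GROUP BY type
HAVING COUNT(*) > 1

Result:
  deposit: 2
  interest: 3
  payment: 3
  refund: 3

Note: HAVING filters groups after aggregation, WHERE filters rows before.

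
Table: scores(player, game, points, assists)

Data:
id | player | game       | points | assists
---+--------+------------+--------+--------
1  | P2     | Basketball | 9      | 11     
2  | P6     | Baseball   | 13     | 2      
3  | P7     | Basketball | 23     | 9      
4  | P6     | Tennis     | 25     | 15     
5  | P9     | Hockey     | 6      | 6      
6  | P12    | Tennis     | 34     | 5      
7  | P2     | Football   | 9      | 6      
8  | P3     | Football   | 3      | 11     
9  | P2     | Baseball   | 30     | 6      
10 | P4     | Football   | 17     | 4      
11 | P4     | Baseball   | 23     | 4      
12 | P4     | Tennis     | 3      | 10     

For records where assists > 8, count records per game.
SELECT game, COUNT(*)
FROM scores
WHERE assists > 8
GROUP BY game

Note: WHERE filters rows before grouping.

Result:
  Basketball: 2
  Football: 1
  Tennis: 2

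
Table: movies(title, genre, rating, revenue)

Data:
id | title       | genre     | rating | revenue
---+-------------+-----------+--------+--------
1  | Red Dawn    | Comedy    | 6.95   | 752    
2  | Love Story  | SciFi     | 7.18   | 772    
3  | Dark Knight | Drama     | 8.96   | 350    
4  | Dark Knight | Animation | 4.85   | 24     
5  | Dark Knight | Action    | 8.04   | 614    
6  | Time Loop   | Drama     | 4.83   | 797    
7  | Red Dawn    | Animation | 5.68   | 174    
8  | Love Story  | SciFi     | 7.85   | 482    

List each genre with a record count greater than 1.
SELECT genre, COUNT(*) as cnt
FROM movies
GROUP BY genre
HAVING COUNT(*) > 1

Result:
  Animation: 2
  Drama: 2
  SciFi: 2

Note: HAVING filters groups after aggregation, WHERE filters rows before.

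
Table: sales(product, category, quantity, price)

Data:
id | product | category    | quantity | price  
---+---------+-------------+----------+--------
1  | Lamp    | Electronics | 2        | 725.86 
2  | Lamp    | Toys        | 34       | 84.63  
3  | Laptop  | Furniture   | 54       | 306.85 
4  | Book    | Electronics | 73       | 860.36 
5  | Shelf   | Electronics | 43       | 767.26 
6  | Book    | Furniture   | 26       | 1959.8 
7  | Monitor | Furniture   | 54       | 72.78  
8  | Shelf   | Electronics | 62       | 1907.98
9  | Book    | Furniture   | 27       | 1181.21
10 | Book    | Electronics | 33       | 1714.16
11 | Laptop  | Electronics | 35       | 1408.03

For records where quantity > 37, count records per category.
SELECT category, COUNT(*)
FROM sales
WHERE quantity > 37
GROUP BY category

Note: WHERE filters rows before grouping.

Result:
  Electronics: 3
  Furniture: 2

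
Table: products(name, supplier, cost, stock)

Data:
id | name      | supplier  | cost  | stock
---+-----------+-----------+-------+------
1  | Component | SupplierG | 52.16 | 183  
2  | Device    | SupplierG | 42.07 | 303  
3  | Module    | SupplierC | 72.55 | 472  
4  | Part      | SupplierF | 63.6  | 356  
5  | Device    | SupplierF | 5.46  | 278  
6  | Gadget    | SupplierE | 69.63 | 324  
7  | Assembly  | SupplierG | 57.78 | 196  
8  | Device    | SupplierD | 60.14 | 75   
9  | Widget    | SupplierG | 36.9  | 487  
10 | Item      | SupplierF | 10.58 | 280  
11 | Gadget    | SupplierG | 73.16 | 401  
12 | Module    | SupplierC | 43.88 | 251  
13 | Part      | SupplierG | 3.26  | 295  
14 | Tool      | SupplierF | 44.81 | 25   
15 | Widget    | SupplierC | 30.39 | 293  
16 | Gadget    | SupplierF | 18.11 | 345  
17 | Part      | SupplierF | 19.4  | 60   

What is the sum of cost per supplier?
SELECT supplier, SUM(cost) as result
FROM products
GROUP BY supplier

Result:
  SupplierC: 146.82
  SupplierD: 60.14
  SupplierE: 69.63
  SupplierF: 161.96
  SupplierG: 265.33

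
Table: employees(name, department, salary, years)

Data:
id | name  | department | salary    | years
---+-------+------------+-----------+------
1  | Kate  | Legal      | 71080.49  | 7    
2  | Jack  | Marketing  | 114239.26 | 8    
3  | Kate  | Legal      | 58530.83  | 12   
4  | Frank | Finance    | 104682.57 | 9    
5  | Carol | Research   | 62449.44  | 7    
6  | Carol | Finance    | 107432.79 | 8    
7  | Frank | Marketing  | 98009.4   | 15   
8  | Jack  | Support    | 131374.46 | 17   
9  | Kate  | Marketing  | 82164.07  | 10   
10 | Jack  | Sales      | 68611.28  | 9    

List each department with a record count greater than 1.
SELECT department, COUNT(*) as cnt
FROM employees
GROUP BY department
HAVING COUNT(*) > 1

Result:
  Finance: 2
  Legal: 2
  Marketing: 3

Note: HAVING filters groups after aggregation, WHERE filters rows before.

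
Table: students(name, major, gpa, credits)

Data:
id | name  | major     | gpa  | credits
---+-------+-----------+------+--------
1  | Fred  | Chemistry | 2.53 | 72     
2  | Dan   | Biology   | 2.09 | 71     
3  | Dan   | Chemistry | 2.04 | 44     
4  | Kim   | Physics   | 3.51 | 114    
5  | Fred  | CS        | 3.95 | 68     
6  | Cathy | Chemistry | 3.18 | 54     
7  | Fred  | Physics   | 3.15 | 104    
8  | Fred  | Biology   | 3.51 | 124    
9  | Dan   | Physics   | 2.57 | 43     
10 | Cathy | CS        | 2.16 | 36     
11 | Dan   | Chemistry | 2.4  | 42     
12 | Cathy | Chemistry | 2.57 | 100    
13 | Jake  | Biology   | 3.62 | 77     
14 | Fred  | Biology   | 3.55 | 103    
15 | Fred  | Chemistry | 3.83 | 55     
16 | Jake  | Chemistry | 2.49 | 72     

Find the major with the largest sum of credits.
SELECT major, SUM(credits) as val
FROM students
GROUP BY major
ORDER BY val DESC
LIMIT 1

Result: Chemistry with sum(credits) = 439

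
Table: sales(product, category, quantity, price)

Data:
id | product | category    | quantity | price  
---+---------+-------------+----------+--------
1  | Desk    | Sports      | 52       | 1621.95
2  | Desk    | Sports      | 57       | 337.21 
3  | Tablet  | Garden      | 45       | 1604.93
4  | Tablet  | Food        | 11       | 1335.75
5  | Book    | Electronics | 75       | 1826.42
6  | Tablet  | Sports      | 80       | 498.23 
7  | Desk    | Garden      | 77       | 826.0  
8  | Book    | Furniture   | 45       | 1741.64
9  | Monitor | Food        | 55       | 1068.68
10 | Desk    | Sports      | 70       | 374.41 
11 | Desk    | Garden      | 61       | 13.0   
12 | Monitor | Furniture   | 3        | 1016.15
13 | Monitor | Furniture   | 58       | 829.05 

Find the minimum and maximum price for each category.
SELECT category, MIN(price), MAX(price)
FROM sales
GROUP BY category

Result:
  Electronics: min=1826.42, max=1826.42
  Food: min=1068.68, max=1335.75
  Furniture: min=829.05, max=1741.64
  Garden: min=13.00, max=1604.93
  Sports: min=337.21, max=1621.95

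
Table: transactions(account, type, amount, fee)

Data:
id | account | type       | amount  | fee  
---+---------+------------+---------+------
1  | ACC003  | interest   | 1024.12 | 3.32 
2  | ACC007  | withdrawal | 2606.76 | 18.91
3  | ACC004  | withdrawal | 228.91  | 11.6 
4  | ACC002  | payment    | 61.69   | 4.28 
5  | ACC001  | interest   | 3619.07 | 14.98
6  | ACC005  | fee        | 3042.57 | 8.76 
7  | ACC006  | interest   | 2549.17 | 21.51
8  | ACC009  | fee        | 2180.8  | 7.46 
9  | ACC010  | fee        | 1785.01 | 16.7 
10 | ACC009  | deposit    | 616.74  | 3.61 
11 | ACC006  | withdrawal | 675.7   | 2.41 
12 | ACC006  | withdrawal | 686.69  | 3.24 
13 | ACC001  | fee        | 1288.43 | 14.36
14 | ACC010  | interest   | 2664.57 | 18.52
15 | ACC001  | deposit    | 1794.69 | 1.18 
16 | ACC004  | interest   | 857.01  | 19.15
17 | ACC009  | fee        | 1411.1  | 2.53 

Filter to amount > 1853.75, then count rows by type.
SELECT type, COUNT(*)
FROM transactions
WHERE amount > 1853.75
GROUP BY type

Note: WHERE filters rows before grouping.

Result:
  fee: 2
  interest: 3
  withdrawal: 1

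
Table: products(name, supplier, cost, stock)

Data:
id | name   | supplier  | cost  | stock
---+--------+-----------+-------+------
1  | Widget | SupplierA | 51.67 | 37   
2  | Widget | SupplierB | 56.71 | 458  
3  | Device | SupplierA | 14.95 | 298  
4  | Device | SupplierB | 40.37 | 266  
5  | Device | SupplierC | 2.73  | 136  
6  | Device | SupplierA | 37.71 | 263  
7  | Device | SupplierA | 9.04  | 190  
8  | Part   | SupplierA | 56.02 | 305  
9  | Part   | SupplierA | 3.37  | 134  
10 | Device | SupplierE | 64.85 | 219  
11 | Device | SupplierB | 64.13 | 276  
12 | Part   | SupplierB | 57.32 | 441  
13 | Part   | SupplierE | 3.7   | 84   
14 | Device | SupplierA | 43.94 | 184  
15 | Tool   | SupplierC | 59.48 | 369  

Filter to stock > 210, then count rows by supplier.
SELECT supplier, COUNT(*)
FROM products
WHERE stock > 210
GROUP BY supplier

Note: WHERE filters rows before grouping.

Result:
  SupplierA: 3
  SupplierB: 4
  SupplierC: 1
  SupplierE: 1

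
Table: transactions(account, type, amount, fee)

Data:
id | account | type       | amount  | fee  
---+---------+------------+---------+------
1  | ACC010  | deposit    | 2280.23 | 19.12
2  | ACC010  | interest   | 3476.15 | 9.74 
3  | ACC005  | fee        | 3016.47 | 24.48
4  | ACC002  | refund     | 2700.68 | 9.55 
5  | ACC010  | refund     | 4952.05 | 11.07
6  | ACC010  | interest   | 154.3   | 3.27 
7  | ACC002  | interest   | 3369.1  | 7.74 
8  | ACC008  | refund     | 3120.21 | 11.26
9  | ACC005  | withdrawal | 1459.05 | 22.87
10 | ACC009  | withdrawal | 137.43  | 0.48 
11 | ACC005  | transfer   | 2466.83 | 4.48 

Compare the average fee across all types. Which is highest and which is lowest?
SELECT type, AVG(fee)
FROM transactions
GROUP BY type
ORDER BY AVG(fee)

All groups:
  transfer: 4.48
  interest: 6.92
  refund: 10.63
  withdrawal: 11.68
  deposit: 19.12
  fee: 24.48

Highest: fee (24.48)
Lowest: transfer (4.48)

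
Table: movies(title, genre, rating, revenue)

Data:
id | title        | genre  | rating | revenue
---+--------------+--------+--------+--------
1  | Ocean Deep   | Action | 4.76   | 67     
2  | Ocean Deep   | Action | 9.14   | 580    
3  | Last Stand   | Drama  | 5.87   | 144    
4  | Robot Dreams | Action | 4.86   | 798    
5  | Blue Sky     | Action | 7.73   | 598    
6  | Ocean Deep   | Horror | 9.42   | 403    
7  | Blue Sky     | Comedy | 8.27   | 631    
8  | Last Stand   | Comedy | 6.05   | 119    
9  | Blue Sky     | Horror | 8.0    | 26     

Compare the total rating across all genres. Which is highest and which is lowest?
SELECT genre, SUM(rating)
FROM movies
GROUP BY genre
ORDER BY SUM(rating)

All groups:
  Drama: 5.87
  Comedy: 14.32
  Horror: 17.42
  Action: 26.49

Highest: Action (26.49)
Lowest: Drama (5.87)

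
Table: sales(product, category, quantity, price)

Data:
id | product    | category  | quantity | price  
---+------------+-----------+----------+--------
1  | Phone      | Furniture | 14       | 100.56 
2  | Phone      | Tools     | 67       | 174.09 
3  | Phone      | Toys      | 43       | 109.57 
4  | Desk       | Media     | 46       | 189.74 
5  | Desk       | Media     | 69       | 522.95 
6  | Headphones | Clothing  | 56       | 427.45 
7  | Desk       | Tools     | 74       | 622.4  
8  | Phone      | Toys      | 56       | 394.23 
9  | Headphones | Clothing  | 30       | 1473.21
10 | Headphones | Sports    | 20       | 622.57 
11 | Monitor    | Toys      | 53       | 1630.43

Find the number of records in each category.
SELECT category, COUNT(*) as count
FROM sales
GROUP BY category

Result:
  Clothing: 2
  Furniture: 1
  Media: 2
  Sports: 1
  Tools: 2
  Toys: 3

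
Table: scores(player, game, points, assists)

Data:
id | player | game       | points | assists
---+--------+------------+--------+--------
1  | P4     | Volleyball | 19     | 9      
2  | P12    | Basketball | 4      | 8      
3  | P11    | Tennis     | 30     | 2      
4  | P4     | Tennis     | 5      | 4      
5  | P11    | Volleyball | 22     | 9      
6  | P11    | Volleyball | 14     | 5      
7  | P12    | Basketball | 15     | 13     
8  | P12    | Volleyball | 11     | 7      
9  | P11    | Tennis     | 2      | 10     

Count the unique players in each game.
SELECT game, COUNT(DISTINCT player)
FROM scores
GROUP BY game

Result:
  Basketball: 1 distinct
  Tennis: 2 distinct
  Volleyball: 3 distinct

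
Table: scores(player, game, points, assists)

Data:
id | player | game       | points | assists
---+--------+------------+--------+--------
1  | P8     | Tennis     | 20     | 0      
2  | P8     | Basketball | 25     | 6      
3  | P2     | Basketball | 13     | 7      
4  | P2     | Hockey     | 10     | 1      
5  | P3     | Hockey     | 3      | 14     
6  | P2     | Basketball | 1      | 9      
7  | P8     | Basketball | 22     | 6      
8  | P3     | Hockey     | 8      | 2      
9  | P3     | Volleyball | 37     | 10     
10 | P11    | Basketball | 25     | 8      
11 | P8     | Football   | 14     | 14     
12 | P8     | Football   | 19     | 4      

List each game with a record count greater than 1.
SELECT game, COUNT(*) as cnt
FROM scores
GROUP BY game
HAVING COUNT(*) > 1

Result:
  Basketball: 5
  Football: 2
  Hockey: 3

Note: HAVING filters groups after aggregation, WHERE filters rows before.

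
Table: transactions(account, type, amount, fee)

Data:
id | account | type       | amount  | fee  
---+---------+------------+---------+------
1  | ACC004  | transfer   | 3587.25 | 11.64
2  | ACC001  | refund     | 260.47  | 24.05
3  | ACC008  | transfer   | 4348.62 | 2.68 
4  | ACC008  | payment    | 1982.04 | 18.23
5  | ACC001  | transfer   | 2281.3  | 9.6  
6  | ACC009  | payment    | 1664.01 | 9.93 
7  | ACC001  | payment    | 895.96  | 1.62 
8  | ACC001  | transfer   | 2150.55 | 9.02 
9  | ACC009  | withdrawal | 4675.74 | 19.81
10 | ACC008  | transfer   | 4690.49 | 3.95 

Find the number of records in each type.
SELECT type, COUNT(*) as count
FROM transactions
GROUP BY type

Result:
  payment: 3
  refund: 1
  transfer: 5
  withdrawal: 1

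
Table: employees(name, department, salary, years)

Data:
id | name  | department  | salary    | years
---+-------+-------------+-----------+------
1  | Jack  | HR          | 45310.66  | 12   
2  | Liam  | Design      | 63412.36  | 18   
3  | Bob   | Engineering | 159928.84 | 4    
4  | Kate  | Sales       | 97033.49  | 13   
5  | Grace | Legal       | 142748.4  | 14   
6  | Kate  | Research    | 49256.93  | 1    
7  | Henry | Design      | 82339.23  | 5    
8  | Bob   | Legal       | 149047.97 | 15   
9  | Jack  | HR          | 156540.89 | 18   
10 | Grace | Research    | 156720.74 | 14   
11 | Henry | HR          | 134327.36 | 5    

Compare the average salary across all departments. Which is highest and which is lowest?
SELECT department, AVG(salary)
FROM employees
GROUP BY department
ORDER BY AVG(salary)

All groups:
  Design: 72875.80
  Sales: 97033.49
  Research: 102988.84
  HR: 112059.64
  Legal: 145898.19
  Engineering: 159928.84

Highest: Engineering (159928.84)
Lowest: Design (72875.80)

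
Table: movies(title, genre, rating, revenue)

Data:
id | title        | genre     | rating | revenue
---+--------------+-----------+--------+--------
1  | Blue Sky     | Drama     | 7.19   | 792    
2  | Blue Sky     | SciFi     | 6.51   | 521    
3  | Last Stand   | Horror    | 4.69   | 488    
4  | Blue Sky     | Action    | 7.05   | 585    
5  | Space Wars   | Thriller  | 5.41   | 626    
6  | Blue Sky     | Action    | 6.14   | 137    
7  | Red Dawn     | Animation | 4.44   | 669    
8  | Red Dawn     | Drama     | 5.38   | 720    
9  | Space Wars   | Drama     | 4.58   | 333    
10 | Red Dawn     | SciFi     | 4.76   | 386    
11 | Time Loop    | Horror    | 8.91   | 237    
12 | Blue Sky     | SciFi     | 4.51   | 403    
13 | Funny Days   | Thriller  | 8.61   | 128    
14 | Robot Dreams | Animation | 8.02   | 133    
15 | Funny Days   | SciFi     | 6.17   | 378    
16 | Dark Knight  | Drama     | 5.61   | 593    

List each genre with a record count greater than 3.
SELECT genre, COUNT(*) as cnt
FROM movies
GROUP BY genre
HAVING COUNT(*) > 3

Result:
  Drama: 4
  SciFi: 4

Note: HAVING filters groups after aggregation, WHERE filters rows before.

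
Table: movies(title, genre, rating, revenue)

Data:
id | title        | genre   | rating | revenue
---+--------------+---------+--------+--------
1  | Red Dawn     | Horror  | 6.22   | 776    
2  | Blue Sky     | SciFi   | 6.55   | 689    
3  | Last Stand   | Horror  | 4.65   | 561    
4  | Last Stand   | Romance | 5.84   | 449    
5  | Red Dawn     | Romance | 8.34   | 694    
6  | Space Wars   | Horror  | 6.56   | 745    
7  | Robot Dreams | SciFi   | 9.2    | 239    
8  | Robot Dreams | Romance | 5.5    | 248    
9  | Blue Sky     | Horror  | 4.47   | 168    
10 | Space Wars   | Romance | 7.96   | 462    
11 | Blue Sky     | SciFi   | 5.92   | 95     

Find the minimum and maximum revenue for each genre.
SELECT genre, MIN(revenue), MAX(revenue)
FROM movies
GROUP BY genre

Result:
  Horror: min=168, max=776
  Romance: min=248, max=694
  SciFi: min=95, max=689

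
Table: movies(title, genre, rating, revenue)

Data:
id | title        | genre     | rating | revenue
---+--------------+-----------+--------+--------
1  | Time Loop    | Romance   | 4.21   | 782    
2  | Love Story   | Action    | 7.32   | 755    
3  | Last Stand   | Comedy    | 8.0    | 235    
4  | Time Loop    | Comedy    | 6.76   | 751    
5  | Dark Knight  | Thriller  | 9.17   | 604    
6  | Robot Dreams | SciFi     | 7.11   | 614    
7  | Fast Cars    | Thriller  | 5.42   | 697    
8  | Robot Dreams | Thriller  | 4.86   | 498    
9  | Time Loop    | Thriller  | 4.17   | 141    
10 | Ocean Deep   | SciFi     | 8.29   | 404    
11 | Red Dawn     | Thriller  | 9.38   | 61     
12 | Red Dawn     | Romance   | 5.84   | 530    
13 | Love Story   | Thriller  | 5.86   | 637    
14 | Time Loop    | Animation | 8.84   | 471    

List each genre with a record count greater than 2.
SELECT genre, COUNT(*) as cnt
FROM movies
GROUP BY genre
HAVING COUNT(*) > 2

Result:
  Thriller: 6

Note: HAVING filters groups after aggregation, WHERE filters rows before.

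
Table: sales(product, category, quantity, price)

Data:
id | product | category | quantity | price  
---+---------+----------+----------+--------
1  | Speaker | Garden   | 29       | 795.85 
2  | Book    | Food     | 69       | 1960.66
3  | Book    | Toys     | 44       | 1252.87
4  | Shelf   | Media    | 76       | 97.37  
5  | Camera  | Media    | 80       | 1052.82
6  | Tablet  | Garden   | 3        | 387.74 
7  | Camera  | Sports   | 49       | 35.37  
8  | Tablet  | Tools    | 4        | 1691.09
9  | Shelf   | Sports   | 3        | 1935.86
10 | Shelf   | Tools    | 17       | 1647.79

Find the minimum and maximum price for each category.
SELECT category, MIN(price), MAX(price)
FROM sales
GROUP BY category

Result:
  Food: min=1960.66, max=1960.66
  Garden: min=387.74, max=795.85
  Media: min=97.37, max=1052.82
  Sports: min=35.37, max=1935.86
  Tools: min=1647.79, max=1691.09
  Toys: min=1252.87, max=1252.87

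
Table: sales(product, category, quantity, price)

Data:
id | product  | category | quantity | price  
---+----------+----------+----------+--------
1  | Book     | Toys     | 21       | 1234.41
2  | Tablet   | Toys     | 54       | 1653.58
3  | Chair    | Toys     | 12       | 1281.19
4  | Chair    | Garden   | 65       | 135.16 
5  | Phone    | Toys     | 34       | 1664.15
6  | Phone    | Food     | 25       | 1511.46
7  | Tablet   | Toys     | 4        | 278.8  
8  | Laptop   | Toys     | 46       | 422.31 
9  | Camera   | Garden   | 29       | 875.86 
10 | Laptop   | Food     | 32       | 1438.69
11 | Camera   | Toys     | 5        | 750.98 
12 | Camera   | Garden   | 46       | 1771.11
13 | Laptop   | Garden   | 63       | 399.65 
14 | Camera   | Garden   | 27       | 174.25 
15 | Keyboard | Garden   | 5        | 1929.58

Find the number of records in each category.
SELECT category, COUNT(*) as count
FROM sales
GROUP BY category

Result:
  Food: 2
  Garden: 6
  Toys: 7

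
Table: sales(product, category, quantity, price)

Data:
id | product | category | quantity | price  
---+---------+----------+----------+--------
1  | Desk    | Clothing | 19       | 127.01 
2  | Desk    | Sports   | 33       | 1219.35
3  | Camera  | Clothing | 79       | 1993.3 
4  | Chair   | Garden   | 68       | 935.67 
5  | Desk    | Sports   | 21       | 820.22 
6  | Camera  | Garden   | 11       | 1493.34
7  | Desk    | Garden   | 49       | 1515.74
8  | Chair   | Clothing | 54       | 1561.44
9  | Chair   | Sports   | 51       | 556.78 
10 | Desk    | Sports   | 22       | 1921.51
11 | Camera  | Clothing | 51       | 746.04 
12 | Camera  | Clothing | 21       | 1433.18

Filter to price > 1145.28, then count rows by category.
SELECT category, COUNT(*)
FROM sales
WHERE price > 1145.28
GROUP BY category

Note: WHERE filters rows before grouping.

Result:
  Clothing: 3
  Garden: 2
  Sports: 2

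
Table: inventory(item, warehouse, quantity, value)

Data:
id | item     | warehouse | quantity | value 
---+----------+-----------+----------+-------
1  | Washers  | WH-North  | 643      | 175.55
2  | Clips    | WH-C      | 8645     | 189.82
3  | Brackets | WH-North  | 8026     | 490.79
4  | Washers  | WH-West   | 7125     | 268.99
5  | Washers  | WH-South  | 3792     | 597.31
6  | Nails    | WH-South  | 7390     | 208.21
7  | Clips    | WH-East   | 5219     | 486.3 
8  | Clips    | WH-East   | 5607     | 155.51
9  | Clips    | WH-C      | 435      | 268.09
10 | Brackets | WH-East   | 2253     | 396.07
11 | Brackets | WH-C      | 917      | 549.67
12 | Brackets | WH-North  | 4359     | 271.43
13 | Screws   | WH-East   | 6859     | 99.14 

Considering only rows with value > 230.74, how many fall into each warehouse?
SELECT warehouse, COUNT(*)
FROM inventory
WHERE value > 230.74
GROUP BY warehouse

Note: WHERE filters rows before grouping.

Result:
  WH-C: 2
  WH-East: 2
  WH-North: 2
  WH-South: 1
  WH-West: 1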